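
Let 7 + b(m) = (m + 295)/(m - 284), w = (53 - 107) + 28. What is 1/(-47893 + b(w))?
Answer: -310/14849269 ≈ -2.0876e-5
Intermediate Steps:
w = -26 (w = -54 + 28 = -26)
b(m) = -7 + (295 + m)/(-284 + m) (b(m) = -7 + (m + 295)/(m - 284) = -7 + (295 + m)/(-284 + m))
1/(-47893 + b(w)) = 1/(-47893 + 3*(761 - 2*(-26))/(-284 - 26)) = 1/(-47893 + 3*(761 + 52)/(-310)) = 1/(-47893 + 3*(-1/310)*813) = 1/(-47893 - 2439/310) = 1/(-14849269/310) = -310/14849269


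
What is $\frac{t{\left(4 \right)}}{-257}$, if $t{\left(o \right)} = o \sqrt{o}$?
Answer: $- \frac{8}{257} \approx -0.031128$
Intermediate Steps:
$t{\left(o \right)} = o^{\frac{3}{2}}$
$\frac{t{\left(4 \right)}}{-257} = \frac{4^{\frac{3}{2}}}{-257} = 8 \left(- \frac{1}{257}\right) = - \frac{8}{257}$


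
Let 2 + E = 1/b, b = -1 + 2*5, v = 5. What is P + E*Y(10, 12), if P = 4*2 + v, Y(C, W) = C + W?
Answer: -257/9 ≈ -28.556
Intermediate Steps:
b = 9 (b = -1 + 10 = 9)
P = 13 (P = 4*2 + 5 = 8 + 5 = 13)
E = -17/9 (E = -2 + 1/9 = -2 + ⅑ = -17/9 ≈ -1.8889)
P + E*Y(10, 12) = 13 - 17*(10 + 12)/9 = 13 - 17/9*22 = 13 - 374/9 = -257/9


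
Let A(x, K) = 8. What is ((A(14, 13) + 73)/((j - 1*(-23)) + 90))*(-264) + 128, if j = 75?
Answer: 670/47 ≈ 14.255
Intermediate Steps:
((A(14, 13) + 73)/((j - 1*(-23)) + 90))*(-264) + 128 = ((8 + 73)/((75 - 1*(-23)) + 90))*(-264) + 128 = (81/((75 + 23) + 90))*(-264) + 128 = (81/(98 + 90))*(-264) + 128 = (81/188)*(-264) + 128 = -5346/47 + 128 = 670/47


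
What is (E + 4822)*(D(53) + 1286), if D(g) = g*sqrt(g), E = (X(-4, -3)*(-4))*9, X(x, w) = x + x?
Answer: 6571460 + 270830*sqrt(53) ≈ 8.5431e+6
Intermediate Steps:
X(x, w) = 2*x
E = 288 (E = ((2*(-4))*(-4))*9 = -8*(-4)*9 = 32*9 = 288)
D(g) = g**(3/2)
(E + 4822)*(D(53) + 1286) = (288 + 4822)*(53**(3/2) + 1286) = 5110*(53*sqrt(53) + 1286) = 5110*(1286 + 53*sqrt(53)) = 6571460 + 270830*sqrt(53)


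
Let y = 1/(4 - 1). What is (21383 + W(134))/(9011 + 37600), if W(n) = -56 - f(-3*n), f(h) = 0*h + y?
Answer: 63980/139833 ≈ 0.45755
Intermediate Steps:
y = 1/3 ≈ 0.33333
f(h) = 1/3 (f(h) = 0*h + 1/3 = 0 + 1/3 = 1/3)
W(n) = -169/3 (W(n) = -56 - 1*1/3 = -56 - 1/3 = -169/3)
(21383 + W(134))/(9011 + 37600) = (21383 - 169/3)/(9011 + 37600) = (63980/3)/46611 = (63980/3)*(1/46611) = 63980/139833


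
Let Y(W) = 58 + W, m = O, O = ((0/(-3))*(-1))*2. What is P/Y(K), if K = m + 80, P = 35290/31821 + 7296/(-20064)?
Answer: 130453/24152139 ≈ 0.0054013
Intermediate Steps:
O = 0 (O = ((0*(-1/3))*(-1))*2 = (0*(-1))*2 = 0*2 = 0)
m = 0
P = 260906/350031 (P = 35290*(1/31821) + 7296*(-1/20064) = 35290/31821 - 4/11 = 260906/350031 ≈ 0.74538)
K = 80 (K = 0 + 80 = 80)
P/Y(K) = 260906/(350031*(58 + 80)) = (260906/350031)/138 = (260906/350031)*(1/138) = 130453/24152139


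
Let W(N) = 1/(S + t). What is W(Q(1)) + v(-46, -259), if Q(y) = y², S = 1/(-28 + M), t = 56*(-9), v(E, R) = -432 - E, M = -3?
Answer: -6031281/15625 ≈ -386.00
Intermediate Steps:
t = -504
S = -1/31 (S = 1/(-28 - 3) = 1/(-31) = -1/31 ≈ -0.032258)
W(N) = -31/15625 (W(N) = 1/(-1/31 - 504) = 1/(-15625/31) = -31/15625)
W(Q(1)) + v(-46, -259) = -31/15625 + (-432 - 1*(-46)) = -31/15625 + (-432 + 46) = -31/15625 - 386 = -6031281/15625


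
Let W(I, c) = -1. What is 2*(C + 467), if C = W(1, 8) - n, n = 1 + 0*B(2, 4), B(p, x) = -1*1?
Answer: 930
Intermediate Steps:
B(p, x) = -1
n = 1 (n = 1 + 0*(-1) = 1 + 0 = 1)
C = -2 (C = -1 - 1*1 = -1 - 1 = -2)
2*(C + 467) = 2*(-2 + 467) = 2*465 = 930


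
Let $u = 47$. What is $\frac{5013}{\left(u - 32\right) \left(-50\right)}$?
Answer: $- \frac{1671}{250} \approx -6.684$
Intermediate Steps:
$\frac{5013}{\left(u - 32\right) \left(-50\right)} = \frac{5013}{\left(47 - 32\right) \left(-50\right)} = \frac{5013}{15 \left(-50\right)} = \frac{5013}{-750} = 5013 \left(- \frac{1}{750}\right) = - \frac{1671}{250}$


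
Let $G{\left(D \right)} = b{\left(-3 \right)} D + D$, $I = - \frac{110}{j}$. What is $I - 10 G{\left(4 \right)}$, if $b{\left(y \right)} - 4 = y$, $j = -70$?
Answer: $- \frac{549}{7} \approx -78.429$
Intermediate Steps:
$b{\left(y \right)} = 4 + y$
$I = \frac{11}{7}$ ($I = - \frac{110}{-70} = \left(-110\right) \left(- \frac{1}{70}\right) = \frac{11}{7} \approx 1.5714$)
$G{\left(D \right)} = 2 D$ ($G{\left(D \right)} = \left(4 - 3\right) D + D = 1 D + D = D + D = 2 D$)
$I - 10 G{\left(4 \right)} = \frac{11}{7} - 10 \cdot 2 \cdot 4 = \frac{11}{7} - 80 = - \frac{549}{7}$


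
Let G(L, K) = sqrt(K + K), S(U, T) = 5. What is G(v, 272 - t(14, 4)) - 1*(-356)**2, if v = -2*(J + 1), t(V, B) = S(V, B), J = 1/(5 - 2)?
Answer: -126736 + sqrt(534) ≈ -1.2671e+5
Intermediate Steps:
J = 1/3 ≈ 0.33333
t(V, B) = 5
v = -8/3 (v = -2*(1/3 + 1) = -2*4/3 = -8/3 ≈ -2.6667)
G(L, K) = sqrt(2)*sqrt(K) (G(L, K) = sqrt(2*K) = sqrt(2)*sqrt(K))
G(v, 272 - t(14, 4)) - 1*(-356)**2 = sqrt(2)*sqrt(272 - 1*5) - 1*(-356)**2 = sqrt(2)*sqrt(272 - 5) - 1*126736 = sqrt(2)*sqrt(267) - 126736 = sqrt(534) - 126736 = -126736 + sqrt(534)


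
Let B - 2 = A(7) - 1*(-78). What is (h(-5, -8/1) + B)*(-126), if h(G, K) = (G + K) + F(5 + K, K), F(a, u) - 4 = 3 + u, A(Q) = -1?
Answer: -8190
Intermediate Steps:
B = 79 (B = 2 + (-1 - 1*(-78)) = 2 + (-1 + 78) = 2 + 77 = 79)
F(a, u) = 7 + u (F(a, u) = 4 + (3 + u) = 7 + u)
h(G, K) = 7 + G + 2*K (h(G, K) = (G + K) + (7 + K) = 7 + G + 2*K)
(h(-5, -8/1) + B)*(-126) = ((7 - 5 + 2*(-8/1)) + 79)*(-126) = ((7 - 5 + 2*(-8*1)) + 79)*(-126) = ((7 - 5 + 2*(-8)) + 79)*(-126) = ((7 - 5 - 16) + 79)*(-126) = (-14 + 79)*(-126) = 65*(-126) = -8190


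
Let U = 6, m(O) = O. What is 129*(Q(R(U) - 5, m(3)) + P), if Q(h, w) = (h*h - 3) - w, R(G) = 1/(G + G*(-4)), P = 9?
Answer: 397879/108 ≈ 3684.1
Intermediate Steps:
R(G) = -1/(3*G) (R(G) = 1/(G - 4*G) = 1/(-3*G) = -1/(3*G))
Q(h, w) = -3 + h² - w (Q(h, w) = (h² - 3) - w = (-3 + h²) - w = -3 + h² - w)
129*(Q(R(U) - 5, m(3)) + P) = 129*((-3 + (-⅓/6 - 5)² - 1*3) + 9) = 129*((-3 + (-⅓*⅙ - 5)² - 3) + 9) = 129*((-3 + (-1/18 - 5)² - 3) + 9) = 129*((-3 + (-91/18)² - 3) + 9) = 129*((-3 + 8281/324 - 3) + 9) = 129*(6337/324 + 9) = 129*(9253/324) = 397879/108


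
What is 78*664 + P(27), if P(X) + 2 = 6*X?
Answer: 51952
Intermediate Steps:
P(X) = -2 + 6*X
78*664 + P(27) = 78*664 + (-2 + 6*27) = 51792 + (-2 + 162) = 51792 + 160 = 51952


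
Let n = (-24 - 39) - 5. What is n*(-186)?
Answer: 12648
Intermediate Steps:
n = -68 (n = -63 - 5 = -68)
n*(-186) = -68*(-186) = 12648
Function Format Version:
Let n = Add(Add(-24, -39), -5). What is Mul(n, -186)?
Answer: 12648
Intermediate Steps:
n = -68 (n = Add(-63, -5) = -68)
Mul(n, -186) = Mul(-68, -186) = 12648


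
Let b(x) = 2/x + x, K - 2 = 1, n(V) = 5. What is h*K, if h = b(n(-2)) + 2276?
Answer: 34221/5 ≈ 6844.2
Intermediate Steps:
K = 3 (K = 2 + 1 = 3)
b(x) = x + 2/x
h = 11407/5 (h = (5 + 2/5) + 2276 = 27/5 + 2276 = 11407/5 ≈ 2281.4)
h*K = (11407/5)*3 = 34221/5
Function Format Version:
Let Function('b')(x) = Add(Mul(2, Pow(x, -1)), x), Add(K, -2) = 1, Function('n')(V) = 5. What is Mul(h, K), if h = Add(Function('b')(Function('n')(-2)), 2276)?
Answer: Rational(34221, 5) ≈ 6844.2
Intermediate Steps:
K = 3 (K = Add(2, 1) = 3)
Function('b')(x) = Add(x, Mul(2, Pow(x, -1)))
h = Rational(11407, 5) (h = Add(Add(5, Mul(2, Pow(5, -1))), 2276) = Add(Add(5, Mul(2, Rational(1, 5))), 2276) = Add(Add(5, Rational(2, 5)), 2276) = Add(Rational(27, 5), 2276) = Rational(11407, 5) ≈ 2281.4)
Mul(h, K) = Mul(Rational(11407, 5), 3) = Rational(34221, 5)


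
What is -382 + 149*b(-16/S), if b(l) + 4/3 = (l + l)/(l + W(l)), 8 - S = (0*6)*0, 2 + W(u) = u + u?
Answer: -3037/6 ≈ -506.17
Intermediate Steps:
W(u) = -2 + 2*u (W(u) = -2 + (u + u) = -2 + 2*u)
S = 8 (S = 8 - 0*6*0 = 8 - 0*0 = 8 - 1*0 = 8 + 0 = 8)
b(l) = -4/3 + 2*l/(-2 + 3*l) (b(l) = -4/3 + (l + l)/(l + (-2 + 2*l)) = -4/3 + (2*l)/(-2 + 3*l) = -4/3 + 2*l/(-2 + 3*l))
-382 + 149*b(-16/S) = -382 + 149*(2*(4 - (-48)/8)/(3*(-2 + 3*(-16/8)))) = -382 + 149*(2*(4 - (-48)/8)/(3*(-2 + 3*(-16*⅛)))) = -382 + 149*(2*(4 - 3*(-2))/(3*(-2 + 3*(-2)))) = -382 + 149*(2*(4 + 6)/(3*(-2 - 6))) = -382 + 149*((⅔)*10/(-8)) = -382 + 149*((⅔)*(-⅛)*10) = -382 + 149*(-⅚) = -382 - 745/6 = -3037/6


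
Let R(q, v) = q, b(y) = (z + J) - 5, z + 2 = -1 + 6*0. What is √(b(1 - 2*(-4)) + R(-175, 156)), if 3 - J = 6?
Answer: I*√186 ≈ 13.638*I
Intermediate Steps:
J = -3 (J = 3 - 1*6 = 3 - 6 = -3)
z = -3 (z = -2 + (-1 + 6*0) = -2 + (-1 + 0) = -2 - 1 = -3)
b(y) = -11 (b(y) = (-3 - 3) - 5 = -6 - 5 = -11)
√(b(1 - 2*(-4)) + R(-175, 156)) = √(-11 - 175) = √(-186) = I*√186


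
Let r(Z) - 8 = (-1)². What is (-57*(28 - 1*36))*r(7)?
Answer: 4104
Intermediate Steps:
r(Z) = 9 (r(Z) = 8 + (-1)² = 8 + 1 = 9)
(-57*(28 - 1*36))*r(7) = -57*(28 - 1*36)*9 = -57*(28 - 36)*9 = -57*(-8)*9 = 456*9 = 4104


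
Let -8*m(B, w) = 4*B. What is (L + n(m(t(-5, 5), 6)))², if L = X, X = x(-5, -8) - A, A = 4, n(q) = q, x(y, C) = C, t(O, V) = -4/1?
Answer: 100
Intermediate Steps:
t(O, V) = -4 (t(O, V) = -4*1 = -4)
m(B, w) = -B/2
X = -12 (X = -8 - 1*4 = -8 - 4 = -12)
L = -12
(L + n(m(t(-5, 5), 6)))² = (-12 - ½*(-4))² = (-12 + 2)² = (-10)² = 100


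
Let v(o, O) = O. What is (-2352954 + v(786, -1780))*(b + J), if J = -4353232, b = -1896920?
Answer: 14717445419568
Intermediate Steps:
(-2352954 + v(786, -1780))*(b + J) = (-2352954 - 1780)*(-1896920 - 4353232) = -2354734*(-6250152) = 14717445419568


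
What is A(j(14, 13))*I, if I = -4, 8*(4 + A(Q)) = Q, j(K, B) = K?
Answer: 9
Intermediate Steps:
A(Q) = -4 + Q/8
A(j(14, 13))*I = (-4 + (1/8)*14)*(-4) = (-4 + 7/4)*(-4) = -9/4*(-4) = 9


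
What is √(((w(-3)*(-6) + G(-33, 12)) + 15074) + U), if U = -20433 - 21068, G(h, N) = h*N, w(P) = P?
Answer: I*√26805 ≈ 163.72*I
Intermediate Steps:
G(h, N) = N*h
U = -41501
√(((w(-3)*(-6) + G(-33, 12)) + 15074) + U) = √(((-3*(-6) + 12*(-33)) + 15074) - 41501) = √(((18 - 396) + 15074) - 41501) = √((-378 + 15074) - 41501) = √(14696 - 41501) = √(-26805) = I*√26805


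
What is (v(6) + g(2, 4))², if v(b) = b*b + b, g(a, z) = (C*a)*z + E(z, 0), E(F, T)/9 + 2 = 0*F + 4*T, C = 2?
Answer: 1600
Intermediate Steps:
E(F, T) = -18 + 36*T (E(F, T) = -18 + 9*(0*F + 4*T) = -18 + 9*(0 + 4*T) = -18 + 9*(4*T) = -18 + 36*T)
g(a, z) = -18 + 2*a*z (g(a, z) = (2*a)*z + (-18 + 36*0) = 2*a*z + (-18 + 0) = 2*a*z - 18 = -18 + 2*a*z)
v(b) = b + b² (v(b) = b² + b = b + b²)
(v(6) + g(2, 4))² = (6*(1 + 6) + (-18 + 2*2*4))² = (6*7 + (-18 + 16))² = (42 - 2)² = 40² = 1600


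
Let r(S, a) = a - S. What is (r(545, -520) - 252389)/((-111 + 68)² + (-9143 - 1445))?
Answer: 253454/8739 ≈ 29.003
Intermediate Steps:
(r(545, -520) - 252389)/((-111 + 68)² + (-9143 - 1445)) = ((-520 - 1*545) - 252389)/((-111 + 68)² + (-9143 - 1445)) = ((-520 - 545) - 252389)/((-43)² - 10588) = (-1065 - 252389)/(1849 - 10588) = -253454/(-8739) = -253454*(-1/8739) = 253454/8739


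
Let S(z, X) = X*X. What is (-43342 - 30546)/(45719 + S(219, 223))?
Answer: -9236/11931 ≈ -0.77412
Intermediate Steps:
S(z, X) = X**2
(-43342 - 30546)/(45719 + S(219, 223)) = (-43342 - 30546)/(45719 + 223**2) = -73888/(45719 + 49729) = -73888/95448 = -73888*1/95448 = -9236/11931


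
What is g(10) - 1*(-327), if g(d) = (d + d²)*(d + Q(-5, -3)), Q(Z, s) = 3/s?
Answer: 1317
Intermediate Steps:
g(d) = (-1 + d)*(d + d²) (g(d) = (d + d²)*(d + 3/(-3)) = (d + d²)*(d + 3*(-⅓)) = (d + d²)*(d - 1) = (d + d²)*(-1 + d) = (-1 + d)*(d + d²))
g(10) - 1*(-327) = (10³ - 1*10) - 1*(-327) = (1000 - 10) + 327 = 990 + 327 = 1317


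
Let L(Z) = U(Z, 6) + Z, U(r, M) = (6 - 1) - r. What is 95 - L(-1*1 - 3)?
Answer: 90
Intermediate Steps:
U(r, M) = 5 - r
L(Z) = 5 (L(Z) = (5 - Z) + Z = 5)
95 - L(-1*1 - 3) = 95 - 1*5 = 95 - 5 = 90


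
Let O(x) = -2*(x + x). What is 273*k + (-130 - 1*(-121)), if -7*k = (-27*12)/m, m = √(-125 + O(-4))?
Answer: -9 - 12636*I*√109/109 ≈ -9.0 - 1210.3*I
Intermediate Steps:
O(x) = -4*x
m = I*√109 (m = √(-125 - 4*(-4)) = √(-125 + 16) = √(-109) = I*√109 ≈ 10.44*I)
k = -324*I*√109/763 (k = -(-27*12)/(7*(I*√109)) = -(-324)*(-I*√109/109)/7 = -324*I*√109/763 ≈ -4.4334*I)
273*k + (-130 - 1*(-121)) = 273*(-324*I*√109/763) + (-130 - 1*(-121)) = -12636*I*√109/109 + (-130 + 121) = -12636*I*√109/109 - 9 = -9 - 12636*I*√109/109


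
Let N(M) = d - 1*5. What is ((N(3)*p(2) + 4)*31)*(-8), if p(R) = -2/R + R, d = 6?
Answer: -1240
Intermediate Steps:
N(M) = 1 (N(M) = 6 - 1*5 = 6 - 5 = 1)
p(R) = R - 2/R
((N(3)*p(2) + 4)*31)*(-8) = ((1*(2 - 2/2) + 4)*31)*(-8) = ((1*(2 - 2*1/2) + 4)*31)*(-8) = ((1*(2 - 1) + 4)*31)*(-8) = ((1*1 + 4)*31)*(-8) = ((1 + 4)*31)*(-8) = (5*31)*(-8) = 155*(-8) = -1240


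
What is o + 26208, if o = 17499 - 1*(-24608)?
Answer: 68315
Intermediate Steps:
o = 42107 (o = 17499 + 24608 = 42107)
o + 26208 = 42107 + 26208 = 68315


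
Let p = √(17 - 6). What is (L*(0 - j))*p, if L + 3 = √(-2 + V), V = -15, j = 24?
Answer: 24*√11*(3 - I*√17) ≈ 238.8 - 328.19*I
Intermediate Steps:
L = -3 + I*√17 (L = -3 + √(-2 - 15) = -3 + √(-17) = -3 + I*√17 ≈ -3.0 + 4.1231*I)
p = √11 ≈ 3.3166
(L*(0 - j))*p = ((-3 + I*√17)*(0 - 1*24))*√11 = ((-3 + I*√17)*(0 - 24))*√11 = ((-3 + I*√17)*(-24))*√11 = (72 - 24*I*√17)*√11 = √11*(72 - 24*I*√17)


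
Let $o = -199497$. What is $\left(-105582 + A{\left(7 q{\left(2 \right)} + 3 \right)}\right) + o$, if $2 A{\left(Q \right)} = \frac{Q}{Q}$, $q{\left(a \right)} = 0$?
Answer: $- \frac{610157}{2} \approx -3.0508 \cdot 10^{5}$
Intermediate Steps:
$A{\left(Q \right)} = \frac{1}{2}$ ($A{\left(Q \right)} = \frac{Q \frac{1}{Q}}{2} = \frac{1}{2} \cdot 1 = \frac{1}{2}$)
$\left(-105582 + A{\left(7 q{\left(2 \right)} + 3 \right)}\right) + o = \left(-105582 + \frac{1}{2}\right) - 199497 = - \frac{211163}{2} - 199497 = - \frac{610157}{2}$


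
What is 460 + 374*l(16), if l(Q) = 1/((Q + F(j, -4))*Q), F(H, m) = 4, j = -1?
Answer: 73787/160 ≈ 461.17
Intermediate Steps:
l(Q) = 1/(Q*(4 + Q)) (l(Q) = 1/((Q + 4)*Q) = 1/((4 + Q)*Q) = 1/(Q*(4 + Q)))
460 + 374*l(16) = 460 + 374*(1/(16*(4 + 16))) = 460 + 374*((1/16)/20) = 460 + 374*((1/16)*(1/20)) = 460 + 374*(1/320) = 460 + 187/160 = 73787/160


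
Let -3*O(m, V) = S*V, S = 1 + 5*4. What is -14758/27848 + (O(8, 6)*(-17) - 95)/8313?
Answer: -52722671/115750212 ≈ -0.45549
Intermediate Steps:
S = 21 (S = 1 + 20 = 21)
O(m, V) = -7*V
-14758/27848 + (O(8, 6)*(-17) - 95)/8313 = -14758/27848 + (-7*6*(-17) - 95)/8313 = -14758*1/27848 + (-42*(-17) - 95)*(1/8313) = -7379/13924 + (714 - 95)*(1/8313) = -7379/13924 + 619*(1/8313) = -7379/13924 + 619/8313 = -52722671/115750212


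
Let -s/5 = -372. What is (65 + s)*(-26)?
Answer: -50050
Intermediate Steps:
s = 1860 (s = -5*(-372) = 1860)
(65 + s)*(-26) = (65 + 1860)*(-26) = 1925*(-26) = -50050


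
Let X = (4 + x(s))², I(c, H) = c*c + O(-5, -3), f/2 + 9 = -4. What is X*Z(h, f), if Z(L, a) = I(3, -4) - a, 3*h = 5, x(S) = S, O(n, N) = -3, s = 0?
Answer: 512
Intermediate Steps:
f = -26 (f = -18 + 2*(-4) = -18 - 8 = -26)
h = 5/3 (h = (⅓)*5 = 5/3 ≈ 1.6667)
I(c, H) = -3 + c² (I(c, H) = c*c - 3 = c² - 3 = -3 + c²)
Z(L, a) = 6 - a (Z(L, a) = (-3 + 3²) - a = (-3 + 9) - a = 6 - a)
X = 16 (X = (4 + 0)² = 4² = 16)
X*Z(h, f) = 16*(6 - 1*(-26)) = 16*(6 + 26) = 16*32 = 512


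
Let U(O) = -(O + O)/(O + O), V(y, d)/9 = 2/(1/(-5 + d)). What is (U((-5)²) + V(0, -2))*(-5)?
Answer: 635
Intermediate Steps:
V(y, d) = -90 + 18*d (V(y, d) = 9*(2/(1/(-5 + d))) = 9*(2*(-5 + d)) = 9*(-10 + 2*d) = -90 + 18*d)
U(O) = -1 (U(O) = -2*O/(2*O) = -2*O*1/(2*O) = -1*1 = -1)
(U((-5)²) + V(0, -2))*(-5) = (-1 + (-90 + 18*(-2)))*(-5) = (-1 + (-90 - 36))*(-5) = (-1 - 126)*(-5) = -127*(-5) = 635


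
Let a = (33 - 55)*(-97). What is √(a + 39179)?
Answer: √41313 ≈ 203.26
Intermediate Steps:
a = 2134 (a = -22*(-97) = 2134)
√(a + 39179) = √(2134 + 39179) = √41313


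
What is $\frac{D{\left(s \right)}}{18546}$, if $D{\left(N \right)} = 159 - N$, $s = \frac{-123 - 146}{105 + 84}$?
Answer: $\frac{15160}{1752597} \approx 0.00865$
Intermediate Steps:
$s = - \frac{269}{189} \approx -1.4233$
$\frac{D{\left(s \right)}}{18546} = \frac{159 - - \frac{269}{189}}{18546} = \left(159 + \frac{269}{189}\right) \frac{1}{18546} = \frac{30320}{189} \cdot \frac{1}{18546} = \frac{15160}{1752597}$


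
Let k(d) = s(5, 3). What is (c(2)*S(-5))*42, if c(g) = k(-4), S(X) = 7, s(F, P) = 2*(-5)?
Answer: -2940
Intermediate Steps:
s(F, P) = -10
k(d) = -10
c(g) = -10
(c(2)*S(-5))*42 = -10*7*42 = -70*42 = -2940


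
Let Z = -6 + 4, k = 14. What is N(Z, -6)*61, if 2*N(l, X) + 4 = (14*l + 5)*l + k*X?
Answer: -1281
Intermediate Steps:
Z = -2
N(l, X) = -2 + 7*X + l*(5 + 14*l)/2 (N(l, X) = -2 + ((14*l + 5)*l + 14*X)/2 = -2 + ((5 + 14*l)*l + 14*X)/2 = -2 + (l*(5 + 14*l) + 14*X)/2 = -2 + (14*X + l*(5 + 14*l))/2 = -2 + (7*X + l*(5 + 14*l)/2) = -2 + 7*X + l*(5 + 14*l)/2)
N(Z, -6)*61 = (-2 + 7*(-6) + 7*(-2)² + (5/2)*(-2))*61 = (-2 - 42 + 7*4 - 5)*61 = (-2 - 42 + 28 - 5)*61 = -21*61 = -1281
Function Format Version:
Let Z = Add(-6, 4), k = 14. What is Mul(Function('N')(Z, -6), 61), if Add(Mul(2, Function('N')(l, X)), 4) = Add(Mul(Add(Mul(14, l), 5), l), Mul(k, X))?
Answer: -1281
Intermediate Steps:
Z = -2
Function('N')(l, X) = Add(-2, Mul(7, X), Mul(Rational(1, 2), l, Add(5, Mul(14, l)))) (Function('N')(l, X) = Add(-2, Mul(Rational(1, 2), Add(Mul(Add(Mul(14, l), 5), l), Mul(14, X)))) = Add(-2, Mul(Rational(1, 2), Add(Mul(Add(5, Mul(14, l)), l), Mul(14, X)))) = Add(-2, Mul(Rational(1, 2), Add(Mul(l, Add(5, Mul(14, l))), Mul(14, X)))) = Add(-2, Mul(Rational(1, 2), Add(Mul(14, X), Mul(l, Add(5, Mul(14, l)))))) = Add(-2, Add(Mul(7, X), Mul(Rational(1, 2), l, Add(5, Mul(14, l))))) = Add(-2, Mul(7, X), Mul(Rational(1, 2), l, Add(5, Mul(14, l)))))
Mul(Function('N')(Z, -6), 61) = Mul(Add(-2, Mul(7, -6), Mul(7, Pow(-2, 2)), Mul(Rational(5, 2), -2)), 61) = Mul(Add(-2, -42, Mul(7, 4), -5), 61) = Mul(Add(-2, -42, 28, -5), 61) = Mul(-21, 61) = -1281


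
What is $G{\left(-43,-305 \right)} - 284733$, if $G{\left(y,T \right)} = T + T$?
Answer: $-285343$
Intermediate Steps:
$G{\left(y,T \right)} = 2 T$
$G{\left(-43,-305 \right)} - 284733 = 2 \left(-305\right) - 284733 = -610 - 284733 = -285343$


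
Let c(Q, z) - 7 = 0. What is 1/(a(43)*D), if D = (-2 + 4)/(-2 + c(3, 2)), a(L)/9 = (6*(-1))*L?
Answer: -5/4644 ≈ -0.0010767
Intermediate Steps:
c(Q, z) = 7 (c(Q, z) = 7 + 0 = 7)
a(L) = -54*L (a(L) = 9*((6*(-1))*L) = 9*(-6*L) = -54*L)
D = ⅖ (D = (-2 + 4)/(-2 + 7) = 2/5 = 2*(⅕) = ⅖ ≈ 0.40000)
1/(a(43)*D) = 1/(-54*43*(⅖)) = 1/(-2322*⅖) = 1/(-4644/5) = -5/4644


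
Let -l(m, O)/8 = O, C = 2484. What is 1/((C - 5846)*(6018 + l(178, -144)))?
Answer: -1/24105540 ≈ -4.1484e-8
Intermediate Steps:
l(m, O) = -8*O
1/((C - 5846)*(6018 + l(178, -144))) = 1/((2484 - 5846)*(6018 - 8*(-144))) = 1/(-3362*(6018 + 1152)) = 1/(-3362*7170) = 1/(-24105540) = -1/24105540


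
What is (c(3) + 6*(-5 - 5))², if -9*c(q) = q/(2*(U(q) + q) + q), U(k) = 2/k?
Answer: 3463321/961 ≈ 3603.9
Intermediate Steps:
c(q) = -q/(9*(3*q + 4/q)) (c(q) = -q/(9*(2*(2/q + q) + q)) = -q/(9*(2*(q + 2/q) + q)) = -q/(9*((2*q + 4/q) + q)) = -q/(9*(3*q + 4/q)))
(c(3) + 6*(-5 - 5))² = (-1*3²/(36 + 27*3²) + 6*(-5 - 5))² = (-1*9/(36 + 27*9) + 6*(-10))² = (-1*9/(36 + 243) - 60)² = (-1*9/279 - 60)² = (-1*9*1/279 - 60)² = (-1/31 - 60)² = (-1861/31)² = 3463321/961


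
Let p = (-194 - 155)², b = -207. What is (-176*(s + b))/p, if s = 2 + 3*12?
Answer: 29744/121801 ≈ 0.24420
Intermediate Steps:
s = 38 (s = 2 + 36 = 38)
p = 121801 (p = (-349)² = 121801)
(-176*(s + b))/p = -176*(38 - 207)/121801 = -176*(-169)*(1/121801) = 29744*(1/121801) = 29744/121801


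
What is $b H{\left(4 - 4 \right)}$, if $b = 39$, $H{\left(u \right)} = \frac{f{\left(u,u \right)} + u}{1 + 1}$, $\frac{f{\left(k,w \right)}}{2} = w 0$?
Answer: $0$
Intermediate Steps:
$f{\left(k,w \right)} = 0$ ($f{\left(k,w \right)} = 2 w 0 = 2 \cdot 0 = 0$)
$H{\left(u \right)} = \frac{u}{2}$ ($H{\left(u \right)} = \frac{0 + u}{1 + 1} = \frac{u}{2}$)
$b H{\left(4 - 4 \right)} = 39 \frac{4 - 4}{2} = 39 \cdot \frac{1}{2} \cdot 0 = 39 \cdot 0 = 0$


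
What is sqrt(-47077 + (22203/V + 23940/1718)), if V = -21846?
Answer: I*sqrt(1841523496930911310)/6255238 ≈ 216.94*I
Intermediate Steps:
sqrt(-47077 + (22203/V + 23940/1718)) = sqrt(-47077 + (22203/(-21846) + 23940/1718)) = sqrt(-47077 + (22203*(-1/21846) + 23940*(1/1718))) = sqrt(-47077 + (-7401/7282 + 11970/859)) = sqrt(-47077 + 80808081/6255238) = sqrt(-294397031245/6255238) = I*sqrt(1841523496930911310)/6255238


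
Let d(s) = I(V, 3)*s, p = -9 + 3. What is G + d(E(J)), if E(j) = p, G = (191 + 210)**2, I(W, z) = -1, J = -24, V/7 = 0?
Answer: 160807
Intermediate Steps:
V = 0 (V = 7*0 = 0)
G = 160801 (G = 401**2 = 160801)
p = -6
E(j) = -6
d(s) = -s
G + d(E(J)) = 160801 - 1*(-6) = 160801 + 6 = 160807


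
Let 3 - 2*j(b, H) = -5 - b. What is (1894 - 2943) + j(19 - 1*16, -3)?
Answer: -2087/2 ≈ -1043.5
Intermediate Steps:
j(b, H) = 4 + b/2 (j(b, H) = 3/2 - (-5 - b)/2 = 3/2 + (5/2 + b/2) = 4 + b/2)
(1894 - 2943) + j(19 - 1*16, -3) = (1894 - 2943) + (4 + (19 - 1*16)/2) = -1049 + (4 + (19 - 16)/2) = -1049 + (4 + (½)*3) = -1049 + (4 + 3/2) = -1049 + 11/2 = -2087/2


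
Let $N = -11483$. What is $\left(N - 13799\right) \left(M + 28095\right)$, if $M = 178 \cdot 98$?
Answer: $-1151316998$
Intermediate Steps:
$M = 17444$
$\left(N - 13799\right) \left(M + 28095\right) = \left(-11483 - 13799\right) \left(17444 + 28095\right) = \left(-25282\right) 45539 = -1151316998$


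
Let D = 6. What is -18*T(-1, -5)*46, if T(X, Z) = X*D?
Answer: 4968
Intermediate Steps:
T(X, Z) = 6*X (T(X, Z) = X*6 = 6*X)
-18*T(-1, -5)*46 = -108*(-1)*46 = -18*(-6)*46 = 108*46 = 4968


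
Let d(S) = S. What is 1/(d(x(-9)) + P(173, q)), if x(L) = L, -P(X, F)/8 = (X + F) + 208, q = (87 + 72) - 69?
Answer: -1/3777 ≈ -0.00026476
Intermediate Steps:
q = 90 (q = 159 - 69 = 90)
P(X, F) = -1664 - 8*F - 8*X (P(X, F) = -8*((X + F) + 208) = -8*((F + X) + 208) = -8*(208 + F + X) = -1664 - 8*F - 8*X)
1/(d(x(-9)) + P(173, q)) = 1/(-9 + (-1664 - 8*90 - 8*173)) = 1/(-9 + (-1664 - 720 - 1384)) = 1/(-9 - 3768) = 1/(-3777) = -1/3777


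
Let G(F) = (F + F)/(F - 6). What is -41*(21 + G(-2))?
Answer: -1763/2 ≈ -881.50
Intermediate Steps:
G(F) = 2*F/(-6 + F) (G(F) = (2*F)/(-6 + F) = 2*F/(-6 + F))
-41*(21 + G(-2)) = -41*(21 + 2*(-2)/(-6 - 2)) = -41*(21 + 2*(-2)/(-8)) = -41*(21 + 2*(-2)*(-1/8)) = -41*(21 + 1/2) = -41*43/2 = -1763/2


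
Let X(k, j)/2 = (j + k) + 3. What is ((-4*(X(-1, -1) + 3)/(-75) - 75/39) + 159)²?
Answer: 941385124/38025 ≈ 24757.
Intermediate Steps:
X(k, j) = 6 + 2*j + 2*k (X(k, j) = 2*((j + k) + 3) = 2*(3 + j + k) = 6 + 2*j + 2*k)
((-4*(X(-1, -1) + 3)/(-75) - 75/39) + 159)² = ((-4*((6 + 2*(-1) + 2*(-1)) + 3)/(-75) - 75/39) + 159)² = ((-4*((6 - 2 - 2) + 3)*(-1/75) - 75*1/39) + 159)² = ((-4*(2 + 3)*(-1/75) - 25/13) + 159)² = ((-4*5*(-1/75) - 25/13) + 159)² = ((-20*(-1/75) - 25/13) + 159)² = ((4/15 - 25/13) + 159)² = (-323/195 + 159)² = (30682/195)² = 941385124/38025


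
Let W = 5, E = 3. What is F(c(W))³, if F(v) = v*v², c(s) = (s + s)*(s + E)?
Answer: 134217728000000000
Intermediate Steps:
c(s) = 2*s*(3 + s) (c(s) = (s + s)*(s + 3) = (2*s)*(3 + s) = 2*s*(3 + s))
F(v) = v³
F(c(W))³ = ((2*5*(3 + 5))³)³ = ((2*5*8)³)³ = (80³)³ = 512000³ = 134217728000000000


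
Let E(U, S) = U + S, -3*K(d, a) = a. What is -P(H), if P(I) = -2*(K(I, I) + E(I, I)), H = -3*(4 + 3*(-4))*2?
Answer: 160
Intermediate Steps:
K(d, a) = -a/3
E(U, S) = S + U
H = 48 (H = -3*(4 - 12)*2 = -3*(-8)*2 = 24*2 = 48)
P(I) = -10*I/3 (P(I) = -2*(-I/3 + (I + I)) = -2*(-I/3 + 2*I) = -10*I/3)
-P(H) = -(-10)*48/3 = -1*(-160) = 160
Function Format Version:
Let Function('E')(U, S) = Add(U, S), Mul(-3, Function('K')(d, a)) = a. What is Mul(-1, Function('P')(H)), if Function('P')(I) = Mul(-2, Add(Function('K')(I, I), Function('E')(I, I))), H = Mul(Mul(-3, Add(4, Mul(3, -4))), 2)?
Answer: 160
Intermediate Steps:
Function('K')(d, a) = Mul(Rational(-1, 3), a)
Function('E')(U, S) = Add(S, U)
H = 48 (H = Mul(Mul(-3, Add(4, -12)), 2) = Mul(Mul(-3, -8), 2) = Mul(24, 2) = 48)
Function('P')(I) = Mul(Rational(-10, 3), I) (Function('P')(I) = Mul(-2, Add(Mul(Rational(-1, 3), I), Add(I, I))) = Mul(-2, Add(Mul(Rational(-1, 3), I), Mul(2, I))) = Mul(-2, Mul(Rational(5, 3), I)) = Mul(Rational(-10, 3), I))
Mul(-1, Function('P')(H)) = Mul(-1, Mul(Rational(-10, 3), 48)) = Mul(-1, -160) = 160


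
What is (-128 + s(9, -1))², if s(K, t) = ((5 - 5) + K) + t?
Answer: 14400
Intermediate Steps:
s(K, t) = K + t (s(K, t) = (0 + K) + t = K + t)
(-128 + s(9, -1))² = (-128 + (9 - 1))² = (-128 + 8)² = (-120)² = 14400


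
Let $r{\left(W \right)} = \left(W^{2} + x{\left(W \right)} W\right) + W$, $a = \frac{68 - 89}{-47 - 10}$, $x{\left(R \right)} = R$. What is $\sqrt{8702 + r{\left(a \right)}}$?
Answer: $\frac{\sqrt{3141653}}{19} \approx 93.288$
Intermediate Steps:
$a = \frac{7}{19}$ ($a = - \frac{21}{-57} = \left(-21\right) \left(- \frac{1}{57}\right) = \frac{7}{19} \approx 0.36842$)
$r{\left(W \right)} = W + 2 W^{2}$ ($r{\left(W \right)} = \left(W^{2} + W W\right) + W = \left(W^{2} + W^{2}\right) + W = 2 W^{2} + W = W + 2 W^{2}$)
$\sqrt{8702 + r{\left(a \right)}} = \sqrt{8702 + \frac{7 \left(1 + 2 \cdot \frac{7}{19}\right)}{19}} = \sqrt{8702 + \frac{7 \left(1 + \frac{14}{19}\right)}{19}} = \sqrt{8702 + \frac{7}{19} \cdot \frac{33}{19}} = \sqrt{8702 + \frac{231}{361}} = \sqrt{\frac{3141653}{361}} = \frac{\sqrt{3141653}}{19}$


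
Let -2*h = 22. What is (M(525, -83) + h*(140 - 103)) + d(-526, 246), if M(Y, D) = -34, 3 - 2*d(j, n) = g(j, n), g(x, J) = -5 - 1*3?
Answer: -871/2 ≈ -435.50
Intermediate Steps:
h = -11 (h = -1/2*22 = -11)
g(x, J) = -8 (g(x, J) = -5 - 3 = -8)
d(j, n) = 11/2 (d(j, n) = 3/2 - 1/2*(-8) = 3/2 + 4 = 11/2)
(M(525, -83) + h*(140 - 103)) + d(-526, 246) = (-34 - 11*(140 - 103)) + 11/2 = (-34 - 11*37) + 11/2 = (-34 - 407) + 11/2 = -441 + 11/2 = -871/2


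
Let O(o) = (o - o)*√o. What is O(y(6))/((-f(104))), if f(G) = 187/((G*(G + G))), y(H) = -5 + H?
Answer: 0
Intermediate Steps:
O(o) = 0 (O(o) = 0*√o = 0)
f(G) = 187/(2*G²) (f(G) = 187/((G*(2*G))) = 187/((2*G²)) = 187*(1/(2*G²)) = 187/(2*G²))
O(y(6))/((-f(104))) = 0/((-187/(2*104²))) = 0/((-187/(2*10816))) = 0/((-1*187/21632)) = 0/(-187/21632) = 0*(-21632/187) = 0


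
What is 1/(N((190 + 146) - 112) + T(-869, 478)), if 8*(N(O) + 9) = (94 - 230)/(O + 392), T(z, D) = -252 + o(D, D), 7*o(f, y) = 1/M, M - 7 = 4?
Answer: -616/160785 ≈ -0.0038312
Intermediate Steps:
M = 11 (M = 7 + 4 = 11)
o(f, y) = 1/77 (o(f, y) = (1/7)/11 = (1/7)*(1/11) = 1/77)
T(z, D) = -19403/77 (T(z, D) = -252 + 1/77 = -19403/77)
N(O) = -9 - 17/(392 + O) (N(O) = -9 + ((94 - 230)/(O + 392))/8 = -9 + (-136/(392 + O))/8 = -9 - 17/(392 + O))
1/(N((190 + 146) - 112) + T(-869, 478)) = 1/((-3545 - 9*((190 + 146) - 112))/(392 + ((190 + 146) - 112)) - 19403/77) = 1/((-3545 - 9*(336 - 112))/(392 + (336 - 112)) - 19403/77) = 1/((-3545 - 9*224)/(392 + 224) - 19403/77) = 1/((-3545 - 2016)/616 - 19403/77) = 1/((1/616)*(-5561) - 19403/77) = 1/(-5561/616 - 19403/77) = 1/(-160785/616) = -616/160785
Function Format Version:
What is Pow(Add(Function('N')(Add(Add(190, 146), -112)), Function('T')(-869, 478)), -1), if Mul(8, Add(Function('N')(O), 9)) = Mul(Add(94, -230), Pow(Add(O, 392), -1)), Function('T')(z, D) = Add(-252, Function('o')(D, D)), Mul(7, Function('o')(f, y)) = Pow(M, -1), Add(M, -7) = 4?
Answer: Rational(-616, 160785) ≈ -0.0038312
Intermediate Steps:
M = 11 (M = Add(7, 4) = 11)
Function('o')(f, y) = Rational(1, 77) (Function('o')(f, y) = Mul(Rational(1, 7), Pow(11, -1)) = Mul(Rational(1, 7), Rational(1, 11)) = Rational(1, 77))
Function('T')(z, D) = Rational(-19403, 77) (Function('T')(z, D) = Add(-252, Rational(1, 77)) = Rational(-19403, 77))
Function('N')(O) = Add(-9, Mul(-17, Pow(Add(392, O), -1))) (Function('N')(O) = Add(-9, Mul(Rational(1, 8), Mul(Add(94, -230), Pow(Add(O, 392), -1)))) = Add(-9, Mul(Rational(1, 8), Mul(-136, Pow(Add(392, O), -1)))) = Add(-9, Mul(-17, Pow(Add(392, O), -1))))
Pow(Add(Function('N')(Add(Add(190, 146), -112)), Function('T')(-869, 478)), -1) = Pow(Add(Mul(Pow(Add(392, Add(Add(190, 146), -112)), -1), Add(-3545, Mul(-9, Add(Add(190, 146), -112)))), Rational(-19403, 77)), -1) = Pow(Add(Mul(Pow(Add(392, Add(336, -112)), -1), Add(-3545, Mul(-9, Add(336, -112)))), Rational(-19403, 77)), -1) = Pow(Add(Mul(Pow(Add(392, 224), -1), Add(-3545, Mul(-9, 224))), Rational(-19403, 77)), -1) = Pow(Add(Mul(Pow(616, -1), Add(-3545, -2016)), Rational(-19403, 77)), -1) = Pow(Add(Mul(Rational(1, 616), -5561), Rational(-19403, 77)), -1) = Pow(Add(Rational(-5561, 616), Rational(-19403, 77)), -1) = Pow(Rational(-160785, 616), -1) = Rational(-616, 160785)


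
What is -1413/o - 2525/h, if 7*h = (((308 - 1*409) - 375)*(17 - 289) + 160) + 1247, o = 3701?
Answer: -35763886/69197597 ≈ -0.51684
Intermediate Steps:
h = 18697 (h = ((((308 - 1*409) - 375)*(17 - 289) + 160) + 1247)/7 = ((((308 - 409) - 375)*(-272) + 160) + 1247)/7 = (((-101 - 375)*(-272) + 160) + 1247)/7 = ((-476*(-272) + 160) + 1247)/7 = ((129472 + 160) + 1247)/7 = (129632 + 1247)/7 = (1/7)*130879 = 18697)
-1413/o - 2525/h = -1413/3701 - 2525/18697 = -35763886/69197597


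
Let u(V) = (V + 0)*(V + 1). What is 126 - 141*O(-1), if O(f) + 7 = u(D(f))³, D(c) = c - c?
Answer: 1113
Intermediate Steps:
D(c) = 0
u(V) = V*(1 + V)
O(f) = -7 (O(f) = -7 + (0*(1 + 0))³ = -7 + (0*1)³ = -7 + 0³ = -7 + 0 = -7)
126 - 141*O(-1) = 126 - 141*(-7) = 126 + 987 = 1113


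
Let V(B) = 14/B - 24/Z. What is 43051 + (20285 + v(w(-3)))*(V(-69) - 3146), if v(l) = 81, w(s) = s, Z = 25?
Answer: -110489818321/1725 ≈ -6.4052e+7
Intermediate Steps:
V(B) = -24/25 + 14/B (V(B) = 14/B - 24/25 = -24/25 + 14/B)
43051 + (20285 + v(w(-3)))*(V(-69) - 3146) = 43051 + (20285 + 81)*((-24/25 + 14/(-69)) - 3146) = 43051 + 20366*((-24/25 + 14*(-1/69)) - 3146) = 43051 + 20366*((-24/25 - 14/69) - 3146) = 43051 + 20366*(-2006/1725 - 3146) = 43051 + 20366*(-5428856/1725) = 43051 - 110564081296/1725 = -110489818321/1725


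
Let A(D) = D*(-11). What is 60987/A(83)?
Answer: -60987/913 ≈ -66.798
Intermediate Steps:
A(D) = -11*D
60987/A(83) = 60987/((-11*83)) = 60987/(-913) = 60987*(-1/913) = -60987/913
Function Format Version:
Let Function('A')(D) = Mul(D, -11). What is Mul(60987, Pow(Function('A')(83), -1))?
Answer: Rational(-60987, 913) ≈ -66.798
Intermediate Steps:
Function('A')(D) = Mul(-11, D)
Mul(60987, Pow(Function('A')(83), -1)) = Mul(60987, Pow(Mul(-11, 83), -1)) = Mul(60987, Pow(-913, -1)) = Mul(60987, Rational(-1, 913)) = Rational(-60987, 913)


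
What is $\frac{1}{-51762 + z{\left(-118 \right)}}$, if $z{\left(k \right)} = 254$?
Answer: $- \frac{1}{51508} \approx -1.9414 \cdot 10^{-5}$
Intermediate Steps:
$\frac{1}{-51762 + z{\left(-118 \right)}} = \frac{1}{-51762 + 254} = \frac{1}{-51508} = - \frac{1}{51508}$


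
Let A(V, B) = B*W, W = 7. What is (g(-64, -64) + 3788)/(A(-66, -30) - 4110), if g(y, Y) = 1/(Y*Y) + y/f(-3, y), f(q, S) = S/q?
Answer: -5167787/5898240 ≈ -0.87616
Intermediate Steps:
A(V, B) = 7*B (A(V, B) = B*7 = 7*B)
g(y, Y) = -3 + Y⁻² (g(y, Y) = 1/(Y*Y) + y/((y/(-3))) = Y⁻² + y/((y*(-⅓))) = Y⁻² + y/((-y/3)) = Y⁻² + y*(-3/y) = Y⁻² - 3 = -3 + Y⁻²)
(g(-64, -64) + 3788)/(A(-66, -30) - 4110) = ((-3 + (-64)⁻²) + 3788)/(7*(-30) - 4110) = ((-3 + 1/4096) + 3788)/(-210 - 4110) = (-12287/4096 + 3788)/(-4320) = (15503361/4096)*(-1/4320) = -5167787/5898240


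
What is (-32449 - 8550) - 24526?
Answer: -65525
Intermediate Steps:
(-32449 - 8550) - 24526 = -40999 - 24526 = -65525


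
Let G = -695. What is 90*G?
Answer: -62550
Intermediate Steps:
90*G = 90*(-695) = -62550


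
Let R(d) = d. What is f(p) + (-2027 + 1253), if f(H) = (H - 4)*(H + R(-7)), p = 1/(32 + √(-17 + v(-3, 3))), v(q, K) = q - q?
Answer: -808791451/1083681 + 11387*I*√17/1083681 ≈ -746.34 + 0.043324*I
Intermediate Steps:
v(q, K) = 0
p = 1/(32 + I*√17) (p = 1/(32 + √(-17 + 0)) = 1/(32 + √(-17)) = 1/(32 + I*√17) ≈ 0.03074 - 0.0039607*I)
f(H) = (-7 + H)*(-4 + H) (f(H) = (H - 4)*(H - 7) = (-4 + H)*(-7 + H) = (-7 + H)*(-4 + H))
f(p) + (-2027 + 1253) = (28 + (32/1041 - I*√17/1041)² - 11*(32/1041 - I*√17/1041)) + (-2027 + 1253) = (28 + (32/1041 - I*√17/1041)² + (-352/1041 + 11*I*√17/1041)) - 774 = (28796/1041 + (32/1041 - I*√17/1041)² + 11*I*√17/1041) - 774 = -776938/1041 + (32/1041 - I*√17/1041)² + 11*I*√17/1041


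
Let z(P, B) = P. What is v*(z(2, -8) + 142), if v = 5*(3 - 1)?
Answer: 1440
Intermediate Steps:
v = 10 (v = 5*2 = 10)
v*(z(2, -8) + 142) = 10*(2 + 142) = 10*144 = 1440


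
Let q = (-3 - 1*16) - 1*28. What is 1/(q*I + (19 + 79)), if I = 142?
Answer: -1/6576 ≈ -0.00015207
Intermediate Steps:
q = -47 (q = (-3 - 16) - 28 = -19 - 28 = -47)
1/(q*I + (19 + 79)) = 1/(-47*142 + (19 + 79)) = 1/(-6674 + 98) = 1/(-6576) = -1/6576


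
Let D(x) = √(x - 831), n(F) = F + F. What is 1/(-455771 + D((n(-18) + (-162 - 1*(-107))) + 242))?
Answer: -455771/207727205121 - 2*I*√170/207727205121 ≈ -2.1941e-6 - 1.2553e-10*I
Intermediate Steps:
n(F) = 2*F
D(x) = √(-831 + x)
1/(-455771 + D((n(-18) + (-162 - 1*(-107))) + 242)) = 1/(-455771 + √(-831 + ((2*(-18) + (-162 - 1*(-107))) + 242))) = 1/(-455771 + √(-831 + ((-36 + (-162 + 107)) + 242))) = 1/(-455771 + √(-831 + ((-36 - 55) + 242))) = 1/(-455771 + √(-831 + (-91 + 242))) = 1/(-455771 + √(-831 + 151)) = 1/(-455771 + √(-680)) = 1/(-455771 + 2*I*√170)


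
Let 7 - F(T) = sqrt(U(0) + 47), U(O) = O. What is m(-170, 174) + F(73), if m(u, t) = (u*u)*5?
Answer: 144507 - sqrt(47) ≈ 1.4450e+5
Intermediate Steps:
m(u, t) = 5*u**2 (m(u, t) = u**2*5 = 5*u**2)
F(T) = 7 - sqrt(47) (F(T) = 7 - sqrt(0 + 47) = 7 - sqrt(47))
m(-170, 174) + F(73) = 5*(-170)**2 + (7 - sqrt(47)) = 5*28900 + (7 - sqrt(47)) = 144500 + (7 - sqrt(47)) = 144507 - sqrt(47)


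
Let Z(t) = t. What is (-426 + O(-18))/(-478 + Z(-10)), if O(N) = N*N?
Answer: 51/244 ≈ 0.20902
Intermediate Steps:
O(N) = N**2
(-426 + O(-18))/(-478 + Z(-10)) = (-426 + (-18)**2)/(-478 - 10) = (-426 + 324)/(-488) = -102*(-1/488) = 51/244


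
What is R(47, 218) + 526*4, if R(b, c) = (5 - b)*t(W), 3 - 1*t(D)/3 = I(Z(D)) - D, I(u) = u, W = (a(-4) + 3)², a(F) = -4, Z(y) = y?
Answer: 1726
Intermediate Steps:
W = 1 (W = (-4 + 3)² = (-1)² = 1)
t(D) = 9 (t(D) = 9 - 3*(D - D) = 9 - 3*0 = 9 + 0 = 9)
R(b, c) = 45 - 9*b (R(b, c) = (5 - b)*9 = 45 - 9*b)
R(47, 218) + 526*4 = (45 - 9*47) + 526*4 = (45 - 423) + 2104 = -378 + 2104 = 1726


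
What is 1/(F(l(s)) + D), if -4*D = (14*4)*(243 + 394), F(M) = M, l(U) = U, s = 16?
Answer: -1/8902 ≈ -0.00011233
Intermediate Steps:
D = -8918 (D = -14*4*(243 + 394)/4 = -14*637 = -¼*35672 = -8918)
1/(F(l(s)) + D) = 1/(16 - 8918) = 1/(-8902) = -1/8902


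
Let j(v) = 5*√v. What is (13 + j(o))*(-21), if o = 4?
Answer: -483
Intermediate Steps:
(13 + j(o))*(-21) = (13 + 5*√4)*(-21) = (13 + 5*2)*(-21) = (13 + 10)*(-21) = 23*(-21) = -483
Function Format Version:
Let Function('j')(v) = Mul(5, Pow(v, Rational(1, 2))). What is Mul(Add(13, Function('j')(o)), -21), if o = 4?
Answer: -483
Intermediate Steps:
Mul(Add(13, Function('j')(o)), -21) = Mul(Add(13, Mul(5, Pow(4, Rational(1, 2)))), -21) = Mul(Add(13, Mul(5, 2)), -21) = Mul(Add(13, 10), -21) = Mul(23, -21) = -483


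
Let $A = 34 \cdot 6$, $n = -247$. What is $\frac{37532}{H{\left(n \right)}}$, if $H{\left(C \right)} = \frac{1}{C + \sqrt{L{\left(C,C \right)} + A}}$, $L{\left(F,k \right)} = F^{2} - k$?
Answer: $-9270404 + 75064 \sqrt{15365} \approx 34202.0$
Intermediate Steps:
$A = 204$
$H{\left(C \right)} = \frac{1}{C + \sqrt{204 + C^{2} - C}}$ ($H{\left(C \right)} = \frac{1}{C + \sqrt{\left(C^{2} - C\right) + 204}} = \frac{1}{C + \sqrt{204 + C^{2} - C}}$)
$\frac{37532}{H{\left(n \right)}} = \frac{37532}{\frac{1}{-247 + \sqrt{204 + \left(-247\right)^{2} - -247}}} = \frac{37532}{\frac{1}{-247 + \sqrt{204 + 61009 + 247}}} = \frac{37532}{\frac{1}{-247 + \sqrt{61460}}} = \frac{37532}{\frac{1}{-247 + 2 \sqrt{15365}}} = 37532 \left(-247 + 2 \sqrt{15365}\right) = -9270404 + 75064 \sqrt{15365}$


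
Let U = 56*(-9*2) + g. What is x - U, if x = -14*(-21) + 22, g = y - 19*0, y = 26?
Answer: 1298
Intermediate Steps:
g = 26 (g = 26 - 19*0 = 26 + 0 = 26)
U = -982 (U = 56*(-9*2) + 26 = 56*(-18) + 26 = -1008 + 26 = -982)
x = 316 (x = 294 + 22 = 316)
x - U = 316 - 1*(-982) = 316 + 982 = 1298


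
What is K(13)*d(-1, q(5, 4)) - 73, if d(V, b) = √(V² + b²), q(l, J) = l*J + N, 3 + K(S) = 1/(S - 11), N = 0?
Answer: -73 - 5*√401/2 ≈ -123.06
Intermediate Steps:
K(S) = -3 + 1/(-11 + S) (K(S) = -3 + 1/(S - 11) = -3 + 1/(-11 + S))
q(l, J) = J*l (q(l, J) = l*J + 0 = J*l + 0 = J*l)
K(13)*d(-1, q(5, 4)) - 73 = ((34 - 3*13)/(-11 + 13))*√((-1)² + (4*5)²) - 73 = ((34 - 39)/2)*√(1 + 20²) - 73 = ((½)*(-5))*√(1 + 400) - 73 = -5*√401/2 - 73 = -73 - 5*√401/2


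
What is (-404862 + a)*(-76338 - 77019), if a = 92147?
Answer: 47957034255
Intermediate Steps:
(-404862 + a)*(-76338 - 77019) = (-404862 + 92147)*(-76338 - 77019) = -312715*(-153357) = 47957034255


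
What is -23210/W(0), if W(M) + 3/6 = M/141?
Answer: 46420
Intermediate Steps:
W(M) = -1/2 + M/141
-23210/W(0) = -23210/(-1/2 + (1/141)*0) = -23210/(-1/2 + 0) = -23210/(-1/2) = -23210*(-2) = 46420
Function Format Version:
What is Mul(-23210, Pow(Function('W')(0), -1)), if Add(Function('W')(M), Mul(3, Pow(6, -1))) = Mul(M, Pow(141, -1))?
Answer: 46420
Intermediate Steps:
Function('W')(M) = Add(Rational(-1, 2), Mul(Rational(1, 141), M)) (Function('W')(M) = Add(Rational(-1, 2), Mul(M, Pow(141, -1))) = Add(Rational(-1, 2), Mul(M, Rational(1, 141))) = Add(Rational(-1, 2), Mul(Rational(1, 141), M)))
Mul(-23210, Pow(Function('W')(0), -1)) = Mul(-23210, Pow(Add(Rational(-1, 2), Mul(Rational(1, 141), 0)), -1)) = Mul(-23210, Pow(Add(Rational(-1, 2), 0), -1)) = Mul(-23210, Pow(Rational(-1, 2), -1)) = Mul(-23210, -2) = 46420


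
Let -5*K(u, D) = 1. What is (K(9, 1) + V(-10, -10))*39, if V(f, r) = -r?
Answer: 1911/5 ≈ 382.20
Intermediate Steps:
K(u, D) = -⅕ (K(u, D) = -⅕*1 = -⅕)
(K(9, 1) + V(-10, -10))*39 = (-⅕ - 1*(-10))*39 = (-⅕ + 10)*39 = (49/5)*39 = 1911/5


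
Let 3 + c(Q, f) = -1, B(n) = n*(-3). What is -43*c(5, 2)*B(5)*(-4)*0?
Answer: 0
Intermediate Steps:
B(n) = -3*n
c(Q, f) = -4 (c(Q, f) = -3 - 1 = -4)
-43*c(5, 2)*B(5)*(-4)*0 = -43*(-(-12)*5)*(-4)*0 = -43*(-4*(-15))*(-4)*0 = -2580*(-4)*0 = -43*(-240)*0 = 10320*0 = 0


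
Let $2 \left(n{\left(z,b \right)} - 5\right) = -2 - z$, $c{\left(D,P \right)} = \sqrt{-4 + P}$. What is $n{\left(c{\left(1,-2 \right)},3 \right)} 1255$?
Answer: $5020 - \frac{1255 i \sqrt{6}}{2} \approx 5020.0 - 1537.1 i$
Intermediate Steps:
$n{\left(z,b \right)} = 4 - \frac{z}{2}$ ($n{\left(z,b \right)} = 5 + \frac{-2 - z}{2} = 5 - \left(1 + \frac{z}{2}\right) = 4 - \frac{z}{2}$)
$n{\left(c{\left(1,-2 \right)},3 \right)} 1255 = \left(4 - \frac{\sqrt{-4 - 2}}{2}\right) 1255 = \left(4 - \frac{\sqrt{-6}}{2}\right) 1255 = \left(4 - \frac{i \sqrt{6}}{2}\right) 1255 = 5020 - \frac{1255 i \sqrt{6}}{2}$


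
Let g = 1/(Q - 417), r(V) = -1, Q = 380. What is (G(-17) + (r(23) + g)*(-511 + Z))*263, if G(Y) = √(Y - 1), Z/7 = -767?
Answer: 58764720/37 + 789*I*√2 ≈ 1.5882e+6 + 1115.8*I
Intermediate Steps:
Z = -5369 (Z = 7*(-767) = -5369)
g = -1/37 (g = 1/(380 - 417) = 1/(-37) = -1/37 ≈ -0.027027)
G(Y) = √(-1 + Y)
(G(-17) + (r(23) + g)*(-511 + Z))*263 = (√(-1 - 17) + (-1 - 1/37)*(-511 - 5369))*263 = (√(-18) - 38/37*(-5880))*263 = (3*I*√2 + 223440/37)*263 = (223440/37 + 3*I*√2)*263 = 58764720/37 + 789*I*√2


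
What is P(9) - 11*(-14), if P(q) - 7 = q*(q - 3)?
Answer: 215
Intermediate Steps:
P(q) = 7 + q*(-3 + q) (P(q) = 7 + q*(q - 3) = 7 + q*(-3 + q))
P(9) - 11*(-14) = (7 + 9² - 3*9) - 11*(-14) = (7 + 81 - 27) + 154 = 61 + 154 = 215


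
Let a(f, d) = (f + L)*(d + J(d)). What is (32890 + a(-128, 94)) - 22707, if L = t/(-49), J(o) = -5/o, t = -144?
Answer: -3606735/2303 ≈ -1566.1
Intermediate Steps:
L = 144/49 (L = -144/(-49) = -144*(-1/49) = 144/49 ≈ 2.9388)
a(f, d) = (144/49 + f)*(d - 5/d) (a(f, d) = (f + 144/49)*(d - 5/d) = (144/49 + f)*(d - 5/d))
(32890 + a(-128, 94)) - 22707 = (32890 + (1/49)*(-720 - 245*(-128) + 94**2*(144 + 49*(-128)))/94) - 22707 = (32890 + (1/49)*(1/94)*(-720 + 31360 + 8836*(144 - 6272))) - 22707 = (32890 + (1/49)*(1/94)*(-720 + 31360 + 8836*(-6128))) - 22707 = (32890 + (1/49)*(1/94)*(-720 + 31360 - 54147008)) - 22707 = (32890 + (1/49)*(1/94)*(-54116368)) - 22707 = (32890 - 27058184/2303) - 22707 = 48687486/2303 - 22707 = -3606735/2303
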